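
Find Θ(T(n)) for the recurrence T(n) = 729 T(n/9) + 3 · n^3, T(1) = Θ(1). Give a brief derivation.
T(n) = Θ(n^3 log n)

log_9 729 = 3, and f(n) = 3 · n^3 = Θ(n^(log_9 729)). This is Case 2 of the master theorem: T(n) = Θ(f(n) · log n) = Θ(n^3 log n).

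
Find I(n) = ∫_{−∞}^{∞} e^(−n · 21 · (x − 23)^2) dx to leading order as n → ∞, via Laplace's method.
I(n) = sqrt(π/(21n))

Here φ(x) = 21 · (x − 23)^2 has its unique minimum at x* = 23 with φ(x*) = 0 and φ''(x*) = 42. Laplace's method gives
  I(n) ~ e^(−n φ(x*)) · sqrt(2π / (n · φ''(x*))) = sqrt(2π / (42n)) = sqrt(π/(21n)).
This is exact: substituting u = (x − 23)·sqrt(21n) gives I(n) = (1/sqrt(21n)) ∫_{−∞}^{∞} e^(−u^2) du = sqrt(π/(21n)).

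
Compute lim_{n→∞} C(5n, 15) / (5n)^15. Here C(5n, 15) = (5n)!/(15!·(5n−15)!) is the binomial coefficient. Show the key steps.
lim = 1/15! = 1/1307674368000

With N = 5n → ∞: C(N, 15) / N^15 = [N(N−1)…(N−14)] / (15! · N^15) = (1/15!) · 1 · (1 − 1/(5n)) · … · (1 − 14/(5n)). Each factor → 1 as N → ∞, so the limit is 1/15! = 1/1307674368000.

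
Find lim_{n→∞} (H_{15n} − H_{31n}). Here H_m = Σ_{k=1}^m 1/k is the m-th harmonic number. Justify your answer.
lim = ln(15/31)

Euler-Maclaurin gives H_m = ln m + γ + 1/(2m) + O(1/m^2). The γ and O(1/m) terms cancel in the difference:
  H_{15n} − H_{31n} = ln(15n) − ln(31n) + O(1/n) = ln(15/31) + O(1/n).
Hence the limit is ln(15/31).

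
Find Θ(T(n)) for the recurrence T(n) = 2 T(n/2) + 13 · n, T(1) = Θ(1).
T(n) = Θ(n log n)

log_2 2 = 1, and f(n) = 13 · n = Θ(n^(log_2 2)). This is Case 2 of the master theorem: T(n) = Θ(f(n) · log n) = Θ(n log n).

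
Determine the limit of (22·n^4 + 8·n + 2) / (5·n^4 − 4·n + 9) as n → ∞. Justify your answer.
lim = 22/5

For large n the leading n^4 terms dominate both numerator and denominator. Dividing top and bottom by n^4, every other term tends to 0, leaving 22/5.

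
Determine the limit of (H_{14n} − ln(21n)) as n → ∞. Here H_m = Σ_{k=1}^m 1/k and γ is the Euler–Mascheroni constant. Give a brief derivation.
lim = ln(2/3) + γ

By Euler-Maclaurin, H_m = ln m + γ + O(1/m). So
  H_{14n} − ln(21n) = ln(14n) + γ − ln(21n) + O(1/n)
                       = ln(14/21) + γ + O(1/n).
Hence the limit is ln(14/21) + γ (= ln(2/3)).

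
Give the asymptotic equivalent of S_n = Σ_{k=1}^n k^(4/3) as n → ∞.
S_n ~ (3/7) · n^(7/3)

Integral comparison: Σ_{k=1}^n k^(4/3) = ∫_0^n x^(4/3) dx + O(n^(4/3)). The integral is n^(1 + 4/3) / (1 + 4/3) = n^((4+3)/3) / ((4+3)/3) = (3/7) · n^(7/3).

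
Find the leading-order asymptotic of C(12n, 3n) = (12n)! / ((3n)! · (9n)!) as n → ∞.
C(12n, 3n) ~ (256/27)^(3n) · sqrt(2/(3π·3n))

Write N = 3n. Apply Stirling to each factorial:
  (4N)! ~ sqrt(2π·4N) · (4N/e)^(4N),
  N! ~ sqrt(2π N) · (N/e)^N,
  (3N)! ~ sqrt(2π·3N) · (3N/e)^(3N).
The exponential factors combine to (4N)^(4N) / (N^N · (3N)^(3N)) = 4^(4N)/3^(3N) = (4^4/3^3)^N = (256/27)^N.
The square-root prefactors combine to sqrt(2π·4N) / (sqrt(2π N)·sqrt(2π·3N)) = sqrt(4 / (2π·3·N)) = sqrt(2/(3π·3n)).
Substituting N = 3n: C(12n, 3n) ~ (256/27)^(3n) · sqrt(2/(3π·3n)).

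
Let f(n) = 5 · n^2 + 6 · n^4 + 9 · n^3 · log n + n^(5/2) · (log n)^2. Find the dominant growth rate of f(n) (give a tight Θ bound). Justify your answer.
f(n) ∈ Θ(n^4)

Compare the terms by growth order. For large n, n^a · (log n)^b dominates n^a' · (log n)^b' iff a > a', or (a = a' and b > b'). Ranking the 4 terms shows the dominant one is 6 · n^4. Hence f(n) ∈ Θ(n^4).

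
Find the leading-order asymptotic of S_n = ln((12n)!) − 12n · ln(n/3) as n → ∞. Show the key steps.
S_n ~ 12n · (ln 36 − 1) + O(ln n)

Stirling: ln((12n)!) = 12n ln(12n) − 12n + O(ln n).
  S_n = 12n ln(12n) − 12n − 12n ln(n/3) + O(ln n)
      = 12n ln(12n) − 12n ln n + 12n ln 3 − 12n + O(ln n)
      = 12n ln 12 + 12n ln 3 − 12n + O(ln n)
      = 12n (ln 36 − 1) + O(ln n).
Numerically ln(36) − 1 ≈ 2.5835.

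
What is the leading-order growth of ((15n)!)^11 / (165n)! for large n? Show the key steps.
((15n)!)^11/(165n)! ~ ((2π·15n)^(10/2) / sqrt(11)) · 11^(−11·15n)  →  0

Write N = 15n. Stirling: N! ~ sqrt(2π N)(N/e)^N and (11N)! ~ sqrt(2π·11N)·(11N/e)^(11N).
  (N!)^11/(11N)! ~ (2π N)^(11/2) (N/e)^(11N) / [sqrt(2π·11N) (11N/e)^(11N)]
     = (2π N)^(11/2) / sqrt(2π·11N) · (N/(11N))^(11N)
     = (2π N)^((11−1)/2) / sqrt(11) · 11^(−11N).
Since 11^11 > 1, the factor 11^(−11N) decays exponentially, so the ratio → 0. Substituting N = 15n gives the stated form.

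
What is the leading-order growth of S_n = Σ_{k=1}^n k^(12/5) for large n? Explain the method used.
S_n ~ (5/17) · n^(17/5)

Integral comparison: Σ_{k=1}^n k^(12/5) = ∫_0^n x^(12/5) dx + O(n^(12/5)). The integral is n^(1 + 12/5) / (1 + 12/5) = n^((12+5)/5) / ((12+5)/5) = (5/17) · n^(17/5).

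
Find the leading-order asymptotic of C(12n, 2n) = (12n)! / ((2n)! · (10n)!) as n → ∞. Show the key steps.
C(12n, 2n) ~ (46656/3125)^(2n) · sqrt(3/(5π·2n))

Write N = 2n. Apply Stirling to each factorial:
  (6N)! ~ sqrt(2π·6N) · (6N/e)^(6N),
  N! ~ sqrt(2π N) · (N/e)^N,
  (5N)! ~ sqrt(2π·5N) · (5N/e)^(5N).
The exponential factors combine to (6N)^(6N) / (N^N · (5N)^(5N)) = 6^(6N)/5^(5N) = (6^6/5^5)^N = (46656/3125)^N.
The square-root prefactors combine to sqrt(2π·6N) / (sqrt(2π N)·sqrt(2π·5N)) = sqrt(6 / (2π·5·N)) = sqrt(3/(5π·2n)).
Substituting N = 2n: C(12n, 2n) ~ (46656/3125)^(2n) · sqrt(3/(5π·2n)).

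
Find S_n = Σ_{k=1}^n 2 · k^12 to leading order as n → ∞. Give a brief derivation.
S_n ~ 2 · n^13 / 13

By integral comparison (Euler-Maclaurin), Σ_{k=1}^n 2 · k^12 = 2 · ∫_0^n x^12 dx + O(n^12) = 2 · n^13/13 + O(n^12). (Equivalently, Faulhaber's formula gives the same leading term.)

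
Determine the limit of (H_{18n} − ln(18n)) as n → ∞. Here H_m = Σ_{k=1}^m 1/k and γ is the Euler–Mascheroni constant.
lim = γ

By Euler-Maclaurin, H_m = ln m + γ + O(1/m). So
  H_{18n} − ln(18n) = ln(18n) + γ − ln(18n) + O(1/n)
                       = ln(18/18) + γ + O(1/n).
Hence the limit is γ (since ln 1 = 0).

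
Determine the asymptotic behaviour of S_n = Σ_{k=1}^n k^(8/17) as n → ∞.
S_n ~ (17/25) · n^(25/17)

Integral comparison: Σ_{k=1}^n k^(8/17) = ∫_0^n x^(8/17) dx + O(n^(8/17)). The integral is n^(1 + 8/17) / (1 + 8/17) = n^((8+17)/17) / ((8+17)/17) = (17/25) · n^(25/17).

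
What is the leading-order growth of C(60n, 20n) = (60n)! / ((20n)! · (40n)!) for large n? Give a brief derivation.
C(60n, 20n) ~ (27/4)^(20n) · sqrt(3/(4π·20n))

Write N = 20n. Apply Stirling to each factorial:
  (3N)! ~ sqrt(2π·3N) · (3N/e)^(3N),
  N! ~ sqrt(2π N) · (N/e)^N,
  (2N)! ~ sqrt(2π·2N) · (2N/e)^(2N).
The exponential factors combine to (3N)^(3N) / (N^N · (2N)^(2N)) = 3^(3N)/2^(2N) = (3^3/2^2)^N = (27/4)^N.
The square-root prefactors combine to sqrt(2π·3N) / (sqrt(2π N)·sqrt(2π·2N)) = sqrt(3 / (2π·2·N)) = sqrt(3/(4π·20n)).
Substituting N = 20n: C(60n, 20n) ~ (27/4)^(20n) · sqrt(3/(4π·20n)).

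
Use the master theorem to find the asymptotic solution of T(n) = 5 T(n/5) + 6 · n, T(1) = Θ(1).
T(n) = Θ(n log n)

log_5 5 = 1, and f(n) = 6 · n = Θ(n^(log_5 5)). This is Case 2 of the master theorem: T(n) = Θ(f(n) · log n) = Θ(n log n).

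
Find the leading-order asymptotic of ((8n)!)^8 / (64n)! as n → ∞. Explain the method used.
((8n)!)^8/(64n)! ~ ((2π·8n)^(7/2) / sqrt(8)) · 8^(−8·8n)  →  0

Write N = 8n. Stirling: N! ~ sqrt(2π N)(N/e)^N and (8N)! ~ sqrt(2π·8N)·(8N/e)^(8N).
  (N!)^8/(8N)! ~ (2π N)^(8/2) (N/e)^(8N) / [sqrt(2π·8N) (8N/e)^(8N)]
     = (2π N)^(8/2) / sqrt(2π·8N) · (N/(8N))^(8N)
     = (2π N)^((8−1)/2) / sqrt(8) · 8^(−8N).
Since 8^8 > 1, the factor 8^(−8N) decays exponentially, so the ratio → 0. Substituting N = 8n gives the stated form.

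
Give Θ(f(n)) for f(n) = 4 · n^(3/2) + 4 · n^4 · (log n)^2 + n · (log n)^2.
f(n) ∈ Θ(n^4 · (log n)^2)

Compare the terms by growth order. For large n, n^a · (log n)^b dominates n^a' · (log n)^b' iff a > a', or (a = a' and b > b'). Ranking the 3 terms shows the dominant one is 4 · n^4 · (log n)^2. Hence f(n) ∈ Θ(n^4 · (log n)^2).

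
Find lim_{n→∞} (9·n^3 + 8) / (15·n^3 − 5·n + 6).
lim = 9/15 = 3/5

For large n the leading n^3 terms dominate both numerator and denominator. Dividing top and bottom by n^3, every other term tends to 0, leaving 9/15 = 3/5.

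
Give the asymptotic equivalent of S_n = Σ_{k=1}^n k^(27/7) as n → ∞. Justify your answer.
S_n ~ (7/34) · n^(34/7)

Integral comparison: Σ_{k=1}^n k^(27/7) = ∫_0^n x^(27/7) dx + O(n^(27/7)). The integral is n^(1 + 27/7) / (1 + 27/7) = n^((27+7)/7) / ((27+7)/7) = (7/34) · n^(34/7).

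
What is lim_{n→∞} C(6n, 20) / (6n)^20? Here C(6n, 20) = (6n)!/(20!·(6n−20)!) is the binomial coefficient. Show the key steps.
lim = 1/20! = 1/2432902008176640000

With N = 6n → ∞: C(N, 20) / N^20 = [N(N−1)…(N−19)] / (20! · N^20) = (1/20!) · 1 · (1 − 1/(6n)) · … · (1 − 19/(6n)). Each factor → 1 as N → ∞, so the limit is 1/20! = 1/2432902008176640000.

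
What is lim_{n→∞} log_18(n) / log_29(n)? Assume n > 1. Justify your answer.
lim = ln(29) / ln(18) = log_18(29)

Change of base: log_18(n) = ln n / ln 18 and log_29(n) = ln n / ln 29. The ratio is (ln n / ln 18) · (ln 29 / ln n) = ln 29 / ln 18, a constant independent of n. So the limit is ln 29 / ln 18 = log_18(29).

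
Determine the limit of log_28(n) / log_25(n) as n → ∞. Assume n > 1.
lim = ln(25) / ln(28) = log_28(25)

Change of base: log_28(n) = ln n / ln 28 and log_25(n) = ln n / ln 25. The ratio is (ln n / ln 28) · (ln 25 / ln n) = ln 25 / ln 28, a constant independent of n. So the limit is ln 25 / ln 28 = log_28(25).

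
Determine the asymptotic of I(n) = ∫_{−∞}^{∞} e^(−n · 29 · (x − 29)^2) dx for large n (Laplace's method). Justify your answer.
I(n) = sqrt(π/(29n))

Here φ(x) = 29 · (x − 29)^2 has its unique minimum at x* = 29 with φ(x*) = 0 and φ''(x*) = 58. Laplace's method gives
  I(n) ~ e^(−n φ(x*)) · sqrt(2π / (n · φ''(x*))) = sqrt(2π / (58n)) = sqrt(π/(29n)).
This is exact: substituting u = (x − 29)·sqrt(29n) gives I(n) = (1/sqrt(29n)) ∫_{−∞}^{∞} e^(−u^2) du = sqrt(π/(29n)).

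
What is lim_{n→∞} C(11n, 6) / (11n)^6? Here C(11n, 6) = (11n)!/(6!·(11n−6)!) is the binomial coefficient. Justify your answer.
lim = 1/6! = 1/720

With N = 11n → ∞: C(N, 6) / N^6 = [N(N−1)…(N−5)] / (6! · N^6) = (1/6!) · 1 · (1 − 1/(11n)) · … · (1 − 5/(11n)). Each factor → 1 as N → ∞, so the limit is 1/6! = 1/720.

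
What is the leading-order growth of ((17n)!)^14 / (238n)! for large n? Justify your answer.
((17n)!)^14/(238n)! ~ ((2π·17n)^(13/2) / sqrt(14)) · 14^(−14·17n)  →  0

Write N = 17n. Stirling: N! ~ sqrt(2π N)(N/e)^N and (14N)! ~ sqrt(2π·14N)·(14N/e)^(14N).
  (N!)^14/(14N)! ~ (2π N)^(14/2) (N/e)^(14N) / [sqrt(2π·14N) (14N/e)^(14N)]
     = (2π N)^(14/2) / sqrt(2π·14N) · (N/(14N))^(14N)
     = (2π N)^((14−1)/2) / sqrt(14) · 14^(−14N).
Since 14^14 > 1, the factor 14^(−14N) decays exponentially, so the ratio → 0. Substituting N = 17n gives the stated form.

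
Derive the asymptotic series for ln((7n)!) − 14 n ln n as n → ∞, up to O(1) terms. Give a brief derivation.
ln((7n)!) − 14 n ln n = −7 n ln n + 7(ln 7 − 1) n + (1/2) ln(2π·7n) + O(1/n)

Stirling: ln((7n)!) = 7n ln(7n) − 7n + (1/2) ln(2π·7n) + O(1/n).
Expand 7n ln(7n) = 7n (ln n + ln 7) = 7n ln n + 7n ln 7.
Subtract 14n ln n: leading term is (7 − 14) n ln n = −7 n ln n. The next term is 7n ln 7 − 7n = 7(ln 7 − 1) n. Then the (1/2) ln(2π·7n) correction.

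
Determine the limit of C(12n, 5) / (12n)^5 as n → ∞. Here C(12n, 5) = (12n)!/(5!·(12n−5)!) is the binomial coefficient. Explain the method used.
lim = 1/5! = 1/120

With N = 12n → ∞: C(N, 5) / N^5 = [N(N−1)…(N−4)] / (5! · N^5) = (1/5!) · 1 · (1 − 1/(12n)) · (1 − 2/(12n)) · (1 − 3/(12n)) · (1 − 4/(12n)). Each factor → 1 as N → ∞, so the limit is 1/5! = 1/120.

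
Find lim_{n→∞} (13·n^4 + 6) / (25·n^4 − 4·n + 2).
lim = 13/25

For large n the leading n^4 terms dominate both numerator and denominator. Dividing top and bottom by n^4, every other term tends to 0, leaving 13/25.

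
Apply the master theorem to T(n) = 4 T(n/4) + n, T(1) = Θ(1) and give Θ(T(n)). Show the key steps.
T(n) = Θ(n log n)

log_4 4 = 1, and f(n) = n = Θ(n^(log_4 4)). This is Case 2 of the master theorem: T(n) = Θ(f(n) · log n) = Θ(n log n).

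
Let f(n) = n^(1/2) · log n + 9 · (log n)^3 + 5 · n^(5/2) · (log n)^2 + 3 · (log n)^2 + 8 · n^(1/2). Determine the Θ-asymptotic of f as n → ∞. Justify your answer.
f(n) ∈ Θ(n^(5/2) · (log n)^2)

Compare the terms by growth order. For large n, n^a · (log n)^b dominates n^a' · (log n)^b' iff a > a', or (a = a' and b > b'). Ranking the 5 terms shows the dominant one is 5 · n^(5/2) · (log n)^2. Hence f(n) ∈ Θ(n^(5/2) · (log n)^2).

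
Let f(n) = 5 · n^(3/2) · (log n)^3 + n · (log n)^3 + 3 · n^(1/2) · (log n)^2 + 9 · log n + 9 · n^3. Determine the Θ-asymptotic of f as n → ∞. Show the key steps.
f(n) ∈ Θ(n^3)

Compare the terms by growth order. For large n, n^a · (log n)^b dominates n^a' · (log n)^b' iff a > a', or (a = a' and b > b'). Ranking the 5 terms shows the dominant one is 9 · n^3. Hence f(n) ∈ Θ(n^3).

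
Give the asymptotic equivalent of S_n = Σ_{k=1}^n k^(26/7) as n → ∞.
S_n ~ (7/33) · n^(33/7)

Integral comparison: Σ_{k=1}^n k^(26/7) = ∫_0^n x^(26/7) dx + O(n^(26/7)). The integral is n^(1 + 26/7) / (1 + 26/7) = n^((26+7)/7) / ((26+7)/7) = (7/33) · n^(33/7).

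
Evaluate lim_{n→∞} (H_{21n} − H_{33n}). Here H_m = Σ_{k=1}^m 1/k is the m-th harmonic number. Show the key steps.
lim = ln(21/33) = ln(7/11)

Euler-Maclaurin gives H_m = ln m + γ + 1/(2m) + O(1/m^2). The γ and O(1/m) terms cancel in the difference:
  H_{21n} − H_{33n} = ln(21n) − ln(33n) + O(1/n) = ln(21/33) + O(1/n).
Hence the limit is ln(21/33) = ln(7/11).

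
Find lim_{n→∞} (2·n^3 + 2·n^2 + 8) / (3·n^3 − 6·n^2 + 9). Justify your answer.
lim = 2/3

For large n the leading n^3 terms dominate both numerator and denominator. Dividing top and bottom by n^3, every other term tends to 0, leaving 2/3.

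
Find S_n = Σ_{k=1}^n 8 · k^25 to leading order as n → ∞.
S_n ~ 4 · n^26 / 13

By integral comparison (Euler-Maclaurin), Σ_{k=1}^n 8 · k^25 = 8 · ∫_0^n x^25 dx + O(n^25) = 8 · n^26/26 = 4 · n^26 / 13 + O(n^25). (Equivalently, Faulhaber's formula gives the same leading term.)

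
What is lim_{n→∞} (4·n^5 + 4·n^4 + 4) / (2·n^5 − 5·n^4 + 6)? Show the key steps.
lim = 4/2 = 2

For large n the leading n^5 terms dominate both numerator and denominator. Dividing top and bottom by n^5, every other term tends to 0, leaving 4/2 = 2.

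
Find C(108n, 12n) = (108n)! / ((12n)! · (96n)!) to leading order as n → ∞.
C(108n, 12n) ~ (387420489/16777216)^(12n) · sqrt(9/(16π·12n))

Write N = 12n. Apply Stirling to each factorial:
  (9N)! ~ sqrt(2π·9N) · (9N/e)^(9N),
  N! ~ sqrt(2π N) · (N/e)^N,
  (8N)! ~ sqrt(2π·8N) · (8N/e)^(8N).
The exponential factors combine to (9N)^(9N) / (N^N · (8N)^(8N)) = 9^(9N)/8^(8N) = (9^9/8^8)^N = (387420489/16777216)^N.
The square-root prefactors combine to sqrt(2π·9N) / (sqrt(2π N)·sqrt(2π·8N)) = sqrt(9 / (2π·8·N)) = sqrt(9/(16π·12n)).
Substituting N = 12n: C(108n, 12n) ~ (387420489/16777216)^(12n) · sqrt(9/(16π·12n)).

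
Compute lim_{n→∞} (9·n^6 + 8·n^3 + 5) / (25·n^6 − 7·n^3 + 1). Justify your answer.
lim = 9/25

For large n the leading n^6 terms dominate both numerator and denominator. Dividing top and bottom by n^6, every other term tends to 0, leaving 9/25.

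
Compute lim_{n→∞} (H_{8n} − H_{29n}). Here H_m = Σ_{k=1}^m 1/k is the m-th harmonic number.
lim = ln(8/29)

Euler-Maclaurin gives H_m = ln m + γ + 1/(2m) + O(1/m^2). The γ and O(1/m) terms cancel in the difference:
  H_{8n} − H_{29n} = ln(8n) − ln(29n) + O(1/n) = ln(8/29) + O(1/n).
Hence the limit is ln(8/29).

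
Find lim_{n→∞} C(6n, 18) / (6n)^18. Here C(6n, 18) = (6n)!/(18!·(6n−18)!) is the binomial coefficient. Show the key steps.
lim = 1/18! = 1/6402373705728000

With N = 6n → ∞: C(N, 18) / N^18 = [N(N−1)…(N−17)] / (18! · N^18) = (1/18!) · 1 · (1 − 1/(6n)) · … · (1 − 17/(6n)). Each factor → 1 as N → ∞, so the limit is 1/18! = 1/6402373705728000.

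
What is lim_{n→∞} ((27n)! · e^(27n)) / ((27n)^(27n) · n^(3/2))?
lim = 0

Stirling: (27n)! ~ sqrt(2π·27n) · (27n/e)^(27n). Hence
  (27n)! · e^(27n) / (27n)^(27n) ~ sqrt(2π·27n).
Dividing by n^(3/2): sqrt(2π·27n) / n^(3/2) = sqrt(2π·27) · n^((1−3)/2), so the expression behaves like sqrt(2π·27) · n^((1−3)/2) → 0.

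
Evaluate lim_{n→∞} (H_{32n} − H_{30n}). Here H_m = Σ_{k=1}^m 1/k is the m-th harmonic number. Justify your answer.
lim = ln(32/30) = ln(16/15)

Euler-Maclaurin gives H_m = ln m + γ + 1/(2m) + O(1/m^2). The γ and O(1/m) terms cancel in the difference:
  H_{32n} − H_{30n} = ln(32n) − ln(30n) + O(1/n) = ln(32/30) + O(1/n).
Hence the limit is ln(32/30) = ln(16/15).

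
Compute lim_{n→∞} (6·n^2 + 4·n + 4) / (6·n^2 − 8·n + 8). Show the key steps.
lim = 6/6 = 1

For large n the leading n^2 terms dominate both numerator and denominator. Dividing top and bottom by n^2, every other term tends to 0, leaving 6/6 = 1.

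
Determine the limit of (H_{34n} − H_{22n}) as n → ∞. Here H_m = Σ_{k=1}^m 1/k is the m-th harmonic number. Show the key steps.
lim = ln(34/22) = ln(17/11)

Euler-Maclaurin gives H_m = ln m + γ + 1/(2m) + O(1/m^2). The γ and O(1/m) terms cancel in the difference:
  H_{34n} − H_{22n} = ln(34n) − ln(22n) + O(1/n) = ln(34/22) + O(1/n).
Hence the limit is ln(34/22) = ln(17/11).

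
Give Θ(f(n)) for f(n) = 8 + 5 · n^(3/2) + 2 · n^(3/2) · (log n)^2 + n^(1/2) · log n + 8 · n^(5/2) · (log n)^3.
f(n) ∈ Θ(n^(5/2) · (log n)^3)

Compare the terms by growth order. For large n, n^a · (log n)^b dominates n^a' · (log n)^b' iff a > a', or (a = a' and b > b'). Ranking the 5 terms shows the dominant one is 8 · n^(5/2) · (log n)^3. Hence f(n) ∈ Θ(n^(5/2) · (log n)^3).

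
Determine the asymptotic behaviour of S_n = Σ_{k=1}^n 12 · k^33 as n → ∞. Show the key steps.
S_n ~ 6 · n^34 / 17

By integral comparison (Euler-Maclaurin), Σ_{k=1}^n 12 · k^33 = 12 · ∫_0^n x^33 dx + O(n^33) = 12 · n^34/34 = 6 · n^34 / 17 + O(n^33). (Equivalently, Faulhaber's formula gives the same leading term.)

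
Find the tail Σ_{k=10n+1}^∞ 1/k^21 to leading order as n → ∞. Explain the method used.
Σ_{k>10n} 1/k^21 ~ 1/(20 · (10n)^20)

Compare to the integral: ∫_{10n}^∞ x^(−21) dx = [−x^(−20)/20]_{10n}^∞ = 1/((21−1)·(10n)^20). Euler-Maclaurin then gives
  Σ_{k>10n} 1/k^21 = ∫_{10n}^∞ dx/x^21 − 1/(2·(10n)^21) + O(1/(10n)^22).
(Equivalently this is ζ(21) − Σ_{k≤10n} 1/k^21.)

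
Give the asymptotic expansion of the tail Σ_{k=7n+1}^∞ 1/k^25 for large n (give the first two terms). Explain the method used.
Σ_{k>7n} 1/k^25 = 1/(24 · (7n)^24) − 1/(2 · (7n)^25) + O(1/(7n)^26)

Compare to the integral: ∫_{7n}^∞ x^(−25) dx = [−x^(−24)/24]_{7n}^∞ = 1/((25−1)·(7n)^24). The Euler-Maclaurin correction adds −f(7n)/2 = −1/(2·(7n)^25). Euler-Maclaurin then gives
  Σ_{k>7n} 1/k^25 = ∫_{7n}^∞ dx/x^25 − 1/(2·(7n)^25) + O(1/(7n)^26).
(Equivalently this is ζ(25) − Σ_{k≤7n} 1/k^25.)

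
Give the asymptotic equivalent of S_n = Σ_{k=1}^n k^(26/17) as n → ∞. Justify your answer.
S_n ~ (17/43) · n^(43/17)

Integral comparison: Σ_{k=1}^n k^(26/17) = ∫_0^n x^(26/17) dx + O(n^(26/17)). The integral is n^(1 + 26/17) / (1 + 26/17) = n^((26+17)/17) / ((26+17)/17) = (17/43) · n^(43/17).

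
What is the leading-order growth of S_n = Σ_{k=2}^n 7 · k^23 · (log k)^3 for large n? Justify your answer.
S_n ~ 7 · n^24 · (log n)^3 / 24

By integral comparison, S_n = ∫_1^n 7 · x^23 · (log x)^3 dx + O(n^23 · (log n)^3). For the integral, the leading term of ∫_1^n x^23 (log x)^3 dx is n^24/24 · (log n)^3 (by repeated integration by parts; each step lowers the log-exponent and produces a relatively O(1/log n) correction). Hence S_n ~ 7 · n^24 · (log n)^3 / 24.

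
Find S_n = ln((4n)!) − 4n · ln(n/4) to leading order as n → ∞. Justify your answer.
S_n ~ 4n · (ln 16 − 1) + O(ln n)

Stirling: ln((4n)!) = 4n ln(4n) − 4n + O(ln n).
  S_n = 4n ln(4n) − 4n − 4n ln(n/4) + O(ln n)
      = 4n ln(4n) − 4n ln n + 4n ln 4 − 4n + O(ln n)
      = 4n ln 4 + 4n ln 4 − 4n + O(ln n)
      = 4n (ln 16 − 1) + O(ln n).
Numerically ln(16) − 1 ≈ 1.7726.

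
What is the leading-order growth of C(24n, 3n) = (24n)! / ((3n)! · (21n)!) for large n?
C(24n, 3n) ~ (16777216/823543)^(3n) · sqrt(4/(7π·3n))

Write N = 3n. Apply Stirling to each factorial:
  (8N)! ~ sqrt(2π·8N) · (8N/e)^(8N),
  N! ~ sqrt(2π N) · (N/e)^N,
  (7N)! ~ sqrt(2π·7N) · (7N/e)^(7N).
The exponential factors combine to (8N)^(8N) / (N^N · (7N)^(7N)) = 8^(8N)/7^(7N) = (8^8/7^7)^N = (16777216/823543)^N.
The square-root prefactors combine to sqrt(2π·8N) / (sqrt(2π N)·sqrt(2π·7N)) = sqrt(8 / (2π·7·N)) = sqrt(4/(7π·3n)).
Substituting N = 3n: C(24n, 3n) ~ (16777216/823543)^(3n) · sqrt(4/(7π·3n)).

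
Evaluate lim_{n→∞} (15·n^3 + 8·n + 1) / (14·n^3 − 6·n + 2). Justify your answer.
lim = 15/14

For large n the leading n^3 terms dominate both numerator and denominator. Dividing top and bottom by n^3, every other term tends to 0, leaving 15/14.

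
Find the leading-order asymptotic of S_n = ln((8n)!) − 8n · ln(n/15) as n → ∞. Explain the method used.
S_n ~ 8n · (ln 120 − 1) + O(ln n)

Stirling: ln((8n)!) = 8n ln(8n) − 8n + O(ln n).
  S_n = 8n ln(8n) − 8n − 8n ln(n/15) + O(ln n)
      = 8n ln(8n) − 8n ln n + 8n ln 15 − 8n + O(ln n)
      = 8n ln 8 + 8n ln 15 − 8n + O(ln n)
      = 8n (ln 120 − 1) + O(ln n).
Numerically ln(120) − 1 ≈ 3.7875.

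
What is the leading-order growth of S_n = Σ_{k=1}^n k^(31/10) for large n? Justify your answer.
S_n ~ (10/41) · n^(41/10)

Integral comparison: Σ_{k=1}^n k^(31/10) = ∫_0^n x^(31/10) dx + O(n^(31/10)). The integral is n^(1 + 31/10) / (1 + 31/10) = n^((31+10)/10) / ((31+10)/10) = (10/41) · n^(41/10).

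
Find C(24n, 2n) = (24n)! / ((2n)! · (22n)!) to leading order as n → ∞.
C(24n, 2n) ~ (8916100448256/285311670611)^(2n) · sqrt(6/(11π·2n))

Write N = 2n. Apply Stirling to each factorial:
  (12N)! ~ sqrt(2π·12N) · (12N/e)^(12N),
  N! ~ sqrt(2π N) · (N/e)^N,
  (11N)! ~ sqrt(2π·11N) · (11N/e)^(11N).
The exponential factors combine to (12N)^(12N) / (N^N · (11N)^(11N)) = 12^(12N)/11^(11N) = (12^12/11^11)^N = (8916100448256/285311670611)^N.
The square-root prefactors combine to sqrt(2π·12N) / (sqrt(2π N)·sqrt(2π·11N)) = sqrt(12 / (2π·11·N)) = sqrt(6/(11π·2n)).
Substituting N = 2n: C(24n, 2n) ~ (8916100448256/285311670611)^(2n) · sqrt(6/(11π·2n)).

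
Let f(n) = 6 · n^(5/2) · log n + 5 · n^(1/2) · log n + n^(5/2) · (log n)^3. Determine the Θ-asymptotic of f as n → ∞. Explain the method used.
f(n) ∈ Θ(n^(5/2) · (log n)^3)

Compare the terms by growth order. For large n, n^a · (log n)^b dominates n^a' · (log n)^b' iff a > a', or (a = a' and b > b'). Ranking the 3 terms shows the dominant one is n^(5/2) · (log n)^3. Hence f(n) ∈ Θ(n^(5/2) · (log n)^3).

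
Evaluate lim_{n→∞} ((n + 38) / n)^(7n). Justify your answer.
lim = e^266

Rewrite as (1 + 38/n)^(7n). By the standard limit (1 + x/n)^n → e^x, we have (1 + 38/n)^n → e^38, and raising to the 7th power gives e^266.
More precisely, ln[(1 + 38/n)^(7n)] = 7n · ln(1 + 38/n) = 7n · (38/n + O(1/n^2)) = 266 + O(1/n) → 266.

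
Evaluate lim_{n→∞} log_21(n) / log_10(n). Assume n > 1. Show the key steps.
lim = ln(10) / ln(21) = log_21(10)

Change of base: log_21(n) = ln n / ln 21 and log_10(n) = ln n / ln 10. The ratio is (ln n / ln 21) · (ln 10 / ln n) = ln 10 / ln 21, a constant independent of n. So the limit is ln 10 / ln 21 = log_21(10).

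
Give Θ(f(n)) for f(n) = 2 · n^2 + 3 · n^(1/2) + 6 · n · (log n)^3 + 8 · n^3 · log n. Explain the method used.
f(n) ∈ Θ(n^3 · log n)

Compare the terms by growth order. For large n, n^a · (log n)^b dominates n^a' · (log n)^b' iff a > a', or (a = a' and b > b'). Ranking the 4 terms shows the dominant one is 8 · n^3 · log n. Hence f(n) ∈ Θ(n^3 · log n).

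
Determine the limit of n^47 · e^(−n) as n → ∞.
lim = 0

Exponentials with base > 1 dominate every fixed polynomial: for any fixed c, n^c / e^n → 0 as n → ∞ (e.g. by the ratio test, or since e^n grows faster than any power of n). Hence n^47 · e^(−n) = n^47 / e^n → 0.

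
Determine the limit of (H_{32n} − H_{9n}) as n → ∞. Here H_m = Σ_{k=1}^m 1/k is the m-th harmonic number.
lim = ln(32/9)

Euler-Maclaurin gives H_m = ln m + γ + 1/(2m) + O(1/m^2). The γ and O(1/m) terms cancel in the difference:
  H_{32n} − H_{9n} = ln(32n) − ln(9n) + O(1/n) = ln(32/9) + O(1/n).
Hence the limit is ln(32/9).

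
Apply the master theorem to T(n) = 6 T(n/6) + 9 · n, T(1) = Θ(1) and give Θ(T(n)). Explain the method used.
T(n) = Θ(n log n)

log_6 6 = 1, and f(n) = 9 · n = Θ(n^(log_6 6)). This is Case 2 of the master theorem: T(n) = Θ(f(n) · log n) = Θ(n log n).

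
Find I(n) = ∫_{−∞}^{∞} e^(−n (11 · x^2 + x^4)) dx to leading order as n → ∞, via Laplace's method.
I(n) ~ sqrt(π/(11n))

φ(x) = 11 · x^2 + x^4 has its unique global minimum at x* = 0 (since φ'(x) = 22x + 4x^3 = 0 only at x = 0 for real x with both coefficients positive, and φ → ∞ as |x| → ∞). At x* = 0, φ(0) = 0 and φ''(0) = 22. Laplace's method then gives
  I(n) ~ sqrt(2π / (n · φ''(0))) · e^(−n φ(0)) = sqrt(2π / (22n)) = sqrt(π/(11n)).
The x^4 term contributes only at subleading order (an O(1/n) relative correction).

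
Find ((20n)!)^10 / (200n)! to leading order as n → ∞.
((20n)!)^10/(200n)! ~ ((2π·20n)^(9/2) / sqrt(10)) · 10^(−10·20n)  →  0

Write N = 20n. Stirling: N! ~ sqrt(2π N)(N/e)^N and (10N)! ~ sqrt(2π·10N)·(10N/e)^(10N).
  (N!)^10/(10N)! ~ (2π N)^(10/2) (N/e)^(10N) / [sqrt(2π·10N) (10N/e)^(10N)]
     = (2π N)^(10/2) / sqrt(2π·10N) · (N/(10N))^(10N)
     = (2π N)^((10−1)/2) / sqrt(10) · 10^(−10N).
Since 10^10 > 1, the factor 10^(−10N) decays exponentially, so the ratio → 0. Substituting N = 20n gives the stated form.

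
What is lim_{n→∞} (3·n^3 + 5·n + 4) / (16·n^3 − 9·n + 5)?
lim = 3/16

For large n the leading n^3 terms dominate both numerator and denominator. Dividing top and bottom by n^3, every other term tends to 0, leaving 3/16.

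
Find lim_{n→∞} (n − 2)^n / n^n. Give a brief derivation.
lim = e^(−2)

Rewrite as (1 − 2/n)^(n). By the standard limit (1 + x/n)^n → e^x, we have (1 − 2/n)^n → e^(−2), and raising to the 1st power gives e^(−2).
More precisely, ln[(1 − 2/n)^(n)] = n · ln(1 − 2/n) = n · (-2/n + O(1/n^2)) = -2 + O(1/n) → -2.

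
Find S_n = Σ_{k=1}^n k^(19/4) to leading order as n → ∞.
S_n ~ (4/23) · n^(23/4)

Integral comparison: Σ_{k=1}^n k^(19/4) = ∫_0^n x^(19/4) dx + O(n^(19/4)). The integral is n^(1 + 19/4) / (1 + 19/4) = n^((19+4)/4) / ((19+4)/4) = (4/23) · n^(23/4).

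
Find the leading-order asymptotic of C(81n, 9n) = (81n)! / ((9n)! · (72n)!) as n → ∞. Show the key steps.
C(81n, 9n) ~ (387420489/16777216)^(9n) · sqrt(9/(16π·9n))

Write N = 9n. Apply Stirling to each factorial:
  (9N)! ~ sqrt(2π·9N) · (9N/e)^(9N),
  N! ~ sqrt(2π N) · (N/e)^N,
  (8N)! ~ sqrt(2π·8N) · (8N/e)^(8N).
The exponential factors combine to (9N)^(9N) / (N^N · (8N)^(8N)) = 9^(9N)/8^(8N) = (9^9/8^8)^N = (387420489/16777216)^N.
The square-root prefactors combine to sqrt(2π·9N) / (sqrt(2π N)·sqrt(2π·8N)) = sqrt(9 / (2π·8·N)) = sqrt(9/(16π·9n)).
Substituting N = 9n: C(81n, 9n) ~ (387420489/16777216)^(9n) · sqrt(9/(16π·9n)).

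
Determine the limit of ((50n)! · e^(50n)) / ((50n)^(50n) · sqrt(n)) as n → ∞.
lim = sqrt(2π·50)

Stirling: (50n)! ~ sqrt(2π·50n) · (50n/e)^(50n). Hence
  (50n)! · e^(50n) / (50n)^(50n) ~ sqrt(2π·50n).
Dividing by sqrt(n): sqrt(2π·50n) / sqrt(n) = sqrt(2π·50) · n^((1−1)/2), so the limit is sqrt(2π·50).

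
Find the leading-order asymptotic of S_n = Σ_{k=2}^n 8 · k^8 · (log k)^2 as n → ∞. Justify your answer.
S_n ~ 8 · n^9 · (log n)^2 / 9

By integral comparison, S_n = ∫_1^n 8 · x^8 · (log x)^2 dx + O(n^8 · (log n)^2). For the integral, the leading term of ∫_1^n x^8 (log x)^2 dx is n^9/9 · (log n)^2 (by repeated integration by parts; each step lowers the log-exponent and produces a relatively O(1/log n) correction). Hence S_n ~ 8 · n^9 · (log n)^2 / 9.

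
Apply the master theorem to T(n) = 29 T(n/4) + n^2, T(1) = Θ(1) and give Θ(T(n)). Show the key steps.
T(n) = Θ(n^(log_4 29))

Master theorem: compare f(n) = n^2 to n^(log_4 29) where log_4 29 ≈ 2.429. Since 2 < log_4 29, we have f(n) = O(n^(log_4 29 − ε)) for some ε > 0 — Case 1. Hence T(n) = Θ(n^(log_4 29)).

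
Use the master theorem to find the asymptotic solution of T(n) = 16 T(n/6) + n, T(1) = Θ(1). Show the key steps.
T(n) = Θ(n^(log_6 16))

Master theorem: compare f(n) = n to n^(log_6 16) where log_6 16 ≈ 1.547. Since 1 < log_6 16, we have f(n) = O(n^(log_6 16 − ε)) for some ε > 0 — Case 1. Hence T(n) = Θ(n^(log_6 16)).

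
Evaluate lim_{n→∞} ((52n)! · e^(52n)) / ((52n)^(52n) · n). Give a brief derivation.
lim = 0

Stirling: (52n)! ~ sqrt(2π·52n) · (52n/e)^(52n). Hence
  (52n)! · e^(52n) / (52n)^(52n) ~ sqrt(2π·52n).
Dividing by n: sqrt(2π·52n) / n = sqrt(2π·52) · n^((1−2)/2), so the expression behaves like sqrt(2π·52) · n^((1−2)/2) → 0.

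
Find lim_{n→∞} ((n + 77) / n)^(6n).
lim = e^462

Rewrite as (1 + 77/n)^(6n). By the standard limit (1 + x/n)^n → e^x, we have (1 + 77/n)^n → e^77, and raising to the 6th power gives e^462.
More precisely, ln[(1 + 77/n)^(6n)] = 6n · ln(1 + 77/n) = 6n · (77/n + O(1/n^2)) = 462 + O(1/n) → 462.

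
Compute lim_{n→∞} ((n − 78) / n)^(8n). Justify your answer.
lim = e^(−624)

Rewrite as (1 − 78/n)^(8n). By the standard limit (1 + x/n)^n → e^x, we have (1 − 78/n)^n → e^(−78), and raising to the 8th power gives e^(−624).
More precisely, ln[(1 − 78/n)^(8n)] = 8n · ln(1 − 78/n) = 8n · (-78/n + O(1/n^2)) = -624 + O(1/n) → -624.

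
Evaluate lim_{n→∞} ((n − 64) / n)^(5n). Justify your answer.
lim = e^(−320)

Rewrite as (1 − 64/n)^(5n). By the standard limit (1 + x/n)^n → e^x, we have (1 − 64/n)^n → e^(−64), and raising to the 5th power gives e^(−320).
More precisely, ln[(1 − 64/n)^(5n)] = 5n · ln(1 − 64/n) = 5n · (-64/n + O(1/n^2)) = -320 + O(1/n) → -320.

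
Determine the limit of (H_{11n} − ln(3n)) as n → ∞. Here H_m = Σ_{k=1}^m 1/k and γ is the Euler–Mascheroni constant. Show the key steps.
lim = ln(11/3) + γ

By Euler-Maclaurin, H_m = ln m + γ + O(1/m). So
  H_{11n} − ln(3n) = ln(11n) + γ − ln(3n) + O(1/n)
                       = ln(11/3) + γ + O(1/n).
Hence the limit is ln(11/3) + γ.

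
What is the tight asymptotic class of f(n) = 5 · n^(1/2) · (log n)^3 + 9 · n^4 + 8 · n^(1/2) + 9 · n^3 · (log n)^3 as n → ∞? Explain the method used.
f(n) ∈ Θ(n^4)

Compare the terms by growth order. For large n, n^a · (log n)^b dominates n^a' · (log n)^b' iff a > a', or (a = a' and b > b'). Ranking the 4 terms shows the dominant one is 9 · n^4. Hence f(n) ∈ Θ(n^4).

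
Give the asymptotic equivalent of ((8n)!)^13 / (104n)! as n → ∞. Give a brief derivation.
((8n)!)^13/(104n)! ~ ((2π·8n)^(12/2) / sqrt(13)) · 13^(−13·8n)  →  0

Write N = 8n. Stirling: N! ~ sqrt(2π N)(N/e)^N and (13N)! ~ sqrt(2π·13N)·(13N/e)^(13N).
  (N!)^13/(13N)! ~ (2π N)^(13/2) (N/e)^(13N) / [sqrt(2π·13N) (13N/e)^(13N)]
     = (2π N)^(13/2) / sqrt(2π·13N) · (N/(13N))^(13N)
     = (2π N)^((13−1)/2) / sqrt(13) · 13^(−13N).
Since 13^13 > 1, the factor 13^(−13N) decays exponentially, so the ratio → 0. Substituting N = 8n gives the stated form.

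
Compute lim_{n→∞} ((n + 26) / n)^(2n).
lim = e^52

Rewrite as (1 + 26/n)^(2n). By the standard limit (1 + x/n)^n → e^x, we have (1 + 26/n)^n → e^26, and raising to the 2nd power gives e^52.
More precisely, ln[(1 + 26/n)^(2n)] = 2n · ln(1 + 26/n) = 2n · (26/n + O(1/n^2)) = 52 + O(1/n) → 52.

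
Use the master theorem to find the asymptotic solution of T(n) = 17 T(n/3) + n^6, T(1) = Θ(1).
T(n) = Θ(n^6)

log_3 17 ≈ 2.579. f(n) = n^6 dominates n^(log_3 17) since 6 > 2.579, and the regularity condition a·f(n/b) = 17·(n/3)^6 = (17/729)·n^6 ≤ c·f(n) holds with c = 17/729 ≈ 0.0233 < 1. So this is Case 3: T(n) = Θ(f(n)) = Θ(n^6).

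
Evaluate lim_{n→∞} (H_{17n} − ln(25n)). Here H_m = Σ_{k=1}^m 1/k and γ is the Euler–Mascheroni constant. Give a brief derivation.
lim = ln(17/25) + γ

By Euler-Maclaurin, H_m = ln m + γ + O(1/m). So
  H_{17n} − ln(25n) = ln(17n) + γ − ln(25n) + O(1/n)
                       = ln(17/25) + γ + O(1/n).
Hence the limit is ln(17/25) + γ.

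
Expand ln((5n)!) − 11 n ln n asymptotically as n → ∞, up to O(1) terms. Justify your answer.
ln((5n)!) − 11 n ln n = −6 n ln n + 5(ln 5 − 1) n + (1/2) ln(2π·5n) + O(1/n)

Stirling: ln((5n)!) = 5n ln(5n) − 5n + (1/2) ln(2π·5n) + O(1/n).
Expand 5n ln(5n) = 5n (ln n + ln 5) = 5n ln n + 5n ln 5.
Subtract 11n ln n: leading term is (5 − 11) n ln n = −6 n ln n. The next term is 5n ln 5 − 5n = 5(ln 5 − 1) n. Then the (1/2) ln(2π·5n) correction.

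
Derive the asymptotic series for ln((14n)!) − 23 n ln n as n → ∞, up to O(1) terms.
ln((14n)!) − 23 n ln n = −9 n ln n + 14(ln 14 − 1) n + (1/2) ln(2π·14n) + O(1/n)

Stirling: ln((14n)!) = 14n ln(14n) − 14n + (1/2) ln(2π·14n) + O(1/n).
Expand 14n ln(14n) = 14n (ln n + ln 14) = 14n ln n + 14n ln 14.
Subtract 23n ln n: leading term is (14 − 23) n ln n = −9 n ln n. The next term is 14n ln 14 − 14n = 14(ln 14 − 1) n. Then the (1/2) ln(2π·14n) correction.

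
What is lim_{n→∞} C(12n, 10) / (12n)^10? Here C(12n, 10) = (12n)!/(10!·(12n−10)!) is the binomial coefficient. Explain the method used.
lim = 1/10! = 1/3628800

With N = 12n → ∞: C(N, 10) / N^10 = [N(N−1)…(N−9)] / (10! · N^10) = (1/10!) · 1 · (1 − 1/(12n)) · … · (1 − 9/(12n)). Each factor → 1 as N → ∞, so the limit is 1/10! = 1/3628800.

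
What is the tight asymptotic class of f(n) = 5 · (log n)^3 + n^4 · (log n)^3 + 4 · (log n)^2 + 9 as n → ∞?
f(n) ∈ Θ(n^4 · (log n)^3)

Compare the terms by growth order. For large n, n^a · (log n)^b dominates n^a' · (log n)^b' iff a > a', or (a = a' and b > b'). Ranking the 4 terms shows the dominant one is n^4 · (log n)^3. Hence f(n) ∈ Θ(n^4 · (log n)^3).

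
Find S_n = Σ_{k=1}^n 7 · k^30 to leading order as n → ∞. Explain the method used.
S_n ~ 7 · n^31 / 31

By integral comparison (Euler-Maclaurin), Σ_{k=1}^n 7 · k^30 = 7 · ∫_0^n x^30 dx + O(n^30) = 7 · n^31/31 + O(n^30). (Equivalently, Faulhaber's formula gives the same leading term.)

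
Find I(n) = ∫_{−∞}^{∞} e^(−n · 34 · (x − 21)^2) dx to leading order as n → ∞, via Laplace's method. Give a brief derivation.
I(n) = sqrt(π/(34n))

Here φ(x) = 34 · (x − 21)^2 has its unique minimum at x* = 21 with φ(x*) = 0 and φ''(x*) = 68. Laplace's method gives
  I(n) ~ e^(−n φ(x*)) · sqrt(2π / (n · φ''(x*))) = sqrt(2π / (68n)) = sqrt(π/(34n)).
This is exact: substituting u = (x − 21)·sqrt(34n) gives I(n) = (1/sqrt(34n)) ∫_{−∞}^{∞} e^(−u^2) du = sqrt(π/(34n)).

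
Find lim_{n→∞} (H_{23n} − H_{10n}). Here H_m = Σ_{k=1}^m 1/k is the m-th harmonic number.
lim = ln(23/10)

Euler-Maclaurin gives H_m = ln m + γ + 1/(2m) + O(1/m^2). The γ and O(1/m) terms cancel in the difference:
  H_{23n} − H_{10n} = ln(23n) − ln(10n) + O(1/n) = ln(23/10) + O(1/n).
Hence the limit is ln(23/10).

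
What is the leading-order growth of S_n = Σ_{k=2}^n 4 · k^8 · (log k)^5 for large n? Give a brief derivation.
S_n ~ 4 · n^9 · (log n)^5 / 9

By integral comparison, S_n = ∫_1^n 4 · x^8 · (log x)^5 dx + O(n^8 · (log n)^5). For the integral, the leading term of ∫_1^n x^8 (log x)^5 dx is n^9/9 · (log n)^5 (by repeated integration by parts; each step lowers the log-exponent and produces a relatively O(1/log n) correction). Hence S_n ~ 4 · n^9 · (log n)^5 / 9.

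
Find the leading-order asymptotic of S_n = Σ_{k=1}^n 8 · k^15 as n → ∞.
S_n ~ n^16 / 2

By integral comparison (Euler-Maclaurin), Σ_{k=1}^n 8 · k^15 = 8 · ∫_0^n x^15 dx + O(n^15) = 8 · n^16/16 = n^16 / 2 + O(n^15). (Equivalently, Faulhaber's formula gives the same leading term.)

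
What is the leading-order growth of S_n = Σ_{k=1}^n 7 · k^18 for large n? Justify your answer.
S_n ~ 7 · n^19 / 19

By integral comparison (Euler-Maclaurin), Σ_{k=1}^n 7 · k^18 = 7 · ∫_0^n x^18 dx + O(n^18) = 7 · n^19/19 + O(n^18). (Equivalently, Faulhaber's formula gives the same leading term.)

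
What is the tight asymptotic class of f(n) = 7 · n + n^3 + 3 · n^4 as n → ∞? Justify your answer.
f(n) ∈ Θ(n^4)

Compare the terms by growth order. For large n, n^a · (log n)^b dominates n^a' · (log n)^b' iff a > a', or (a = a' and b > b'). Ranking the 3 terms shows the dominant one is 3 · n^4. Hence f(n) ∈ Θ(n^4).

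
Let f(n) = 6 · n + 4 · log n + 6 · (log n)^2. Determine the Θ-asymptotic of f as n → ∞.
f(n) ∈ Θ(n)

Compare the terms by growth order. For large n, n^a · (log n)^b dominates n^a' · (log n)^b' iff a > a', or (a = a' and b > b'). Ranking the 3 terms shows the dominant one is 6 · n. Hence f(n) ∈ Θ(n).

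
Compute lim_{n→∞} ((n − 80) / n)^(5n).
lim = e^(−400)

Rewrite as (1 − 80/n)^(5n). By the standard limit (1 + x/n)^n → e^x, we have (1 − 80/n)^n → e^(−80), and raising to the 5th power gives e^(−400).
More precisely, ln[(1 − 80/n)^(5n)] = 5n · ln(1 − 80/n) = 5n · (-80/n + O(1/n^2)) = -400 + O(1/n) → -400.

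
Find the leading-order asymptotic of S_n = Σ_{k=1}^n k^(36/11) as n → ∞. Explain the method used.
S_n ~ (11/47) · n^(47/11)

Integral comparison: Σ_{k=1}^n k^(36/11) = ∫_0^n x^(36/11) dx + O(n^(36/11)). The integral is n^(1 + 36/11) / (1 + 36/11) = n^((36+11)/11) / ((36+11)/11) = (11/47) · n^(47/11).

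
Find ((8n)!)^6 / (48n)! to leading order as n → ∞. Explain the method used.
((8n)!)^6/(48n)! ~ ((2π·8n)^(5/2) / sqrt(6)) · 6^(−6·8n)  →  0

Write N = 8n. Stirling: N! ~ sqrt(2π N)(N/e)^N and (6N)! ~ sqrt(2π·6N)·(6N/e)^(6N).
  (N!)^6/(6N)! ~ (2π N)^(6/2) (N/e)^(6N) / [sqrt(2π·6N) (6N/e)^(6N)]
     = (2π N)^(6/2) / sqrt(2π·6N) · (N/(6N))^(6N)
     = (2π N)^((6−1)/2) / sqrt(6) · 6^(−6N).
Since 6^6 > 1, the factor 6^(−6N) decays exponentially, so the ratio → 0. Substituting N = 8n gives the stated form.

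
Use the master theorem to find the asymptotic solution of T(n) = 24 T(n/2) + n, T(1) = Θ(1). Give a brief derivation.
T(n) = Θ(n^(log_2 24))

Master theorem: compare f(n) = n to n^(log_2 24) where log_2 24 ≈ 4.585. Since 1 < log_2 24, we have f(n) = O(n^(log_2 24 − ε)) for some ε > 0 — Case 1. Hence T(n) = Θ(n^(log_2 24)).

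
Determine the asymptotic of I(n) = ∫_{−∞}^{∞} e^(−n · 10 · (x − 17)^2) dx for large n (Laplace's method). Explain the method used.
I(n) = sqrt(π/(10n))

Here φ(x) = 10 · (x − 17)^2 has its unique minimum at x* = 17 with φ(x*) = 0 and φ''(x*) = 20. Laplace's method gives
  I(n) ~ e^(−n φ(x*)) · sqrt(2π / (n · φ''(x*))) = sqrt(2π / (20n)) = sqrt(π/(10n)).
This is exact: substituting u = (x − 17)·sqrt(10n) gives I(n) = (1/sqrt(10n)) ∫_{−∞}^{∞} e^(−u^2) du = sqrt(π/(10n)).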